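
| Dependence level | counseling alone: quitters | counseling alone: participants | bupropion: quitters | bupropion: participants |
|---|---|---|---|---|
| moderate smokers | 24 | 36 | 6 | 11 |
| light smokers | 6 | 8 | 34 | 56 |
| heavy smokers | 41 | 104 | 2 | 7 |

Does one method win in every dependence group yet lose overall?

Moderate smokers: counseling alone 24/36 = 66.7%, bupropion 6/11 = 54.5% → counseling alone
Light smokers: counseling alone 6/8 = 75.0%, bupropion 34/56 = 60.7% → counseling alone
Heavy smokers: counseling alone 41/104 = 39.4%, bupropion 2/7 = 28.6% → counseling alone
Overall: counseling alone 71/148 = 48.0%, bupropion 42/74 = 56.8% → bupropion
Counseling alone wins each dependence group but bupropion wins overall — the comparison reverses. Counseling alone's participants skew toward heavy smokers, which has a lower base rate.

Yes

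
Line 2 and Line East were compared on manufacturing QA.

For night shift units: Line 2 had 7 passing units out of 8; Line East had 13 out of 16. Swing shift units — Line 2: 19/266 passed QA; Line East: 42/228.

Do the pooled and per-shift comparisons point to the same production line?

Night shift: Line 2 7/8 = 87.5%, Line East 13/16 = 81.2% → Line 2
Swing shift: Line 2 19/266 = 7.1%, Line East 42/228 = 18.4% → Line East
Overall: Line 2 26/274 = 9.5%, Line East 55/244 = 22.5% → Line East
Neither sweeps: Line 2 wins 1 of 2 groups, Line East wins 1. Line East wins overall but not every group — no Simpson reversal.

No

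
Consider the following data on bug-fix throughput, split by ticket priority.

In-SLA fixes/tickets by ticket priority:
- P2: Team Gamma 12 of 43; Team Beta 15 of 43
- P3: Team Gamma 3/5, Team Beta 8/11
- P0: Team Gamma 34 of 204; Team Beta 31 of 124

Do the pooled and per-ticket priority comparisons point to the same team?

P2: Team Gamma 12/43 = 27.9%, Team Beta 15/43 = 34.9% → Team Beta
P3: Team Gamma 3/5 = 60.0%, Team Beta 8/11 = 72.7% → Team Beta
P0: Team Gamma 34/204 = 16.7%, Team Beta 31/124 = 25.0% → Team Beta
Overall: Team Gamma 49/252 = 19.4%, Team Beta 54/178 = 30.3% → Team Beta
Team Beta wins overall and in every ticket group — no reversal.

Yes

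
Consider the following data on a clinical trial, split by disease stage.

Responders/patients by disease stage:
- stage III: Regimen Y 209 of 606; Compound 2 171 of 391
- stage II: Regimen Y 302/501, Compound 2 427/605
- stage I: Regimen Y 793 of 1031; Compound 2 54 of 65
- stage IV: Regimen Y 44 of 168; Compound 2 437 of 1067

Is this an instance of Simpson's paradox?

Yes

Stage III: Regimen Y 209/606 = 34.5%, Compound 2 171/391 = 43.7% → Compound 2
Stage II: Regimen Y 302/501 = 60.3%, Compound 2 427/605 = 70.6% → Compound 2
Stage I: Regimen Y 793/1031 = 76.9%, Compound 2 54/65 = 83.1% → Compound 2
Stage IV: Regimen Y 44/168 = 26.2%, Compound 2 437/1067 = 41.0% → Compound 2
Overall: Regimen Y 1348/2306 = 58.5%, Compound 2 1089/2128 = 51.2% → Regimen Y
Compound 2 wins each disease group but Regimen Y wins overall — the comparison reverses. Compound 2's patients skew toward stage IV, which has a lower base rate.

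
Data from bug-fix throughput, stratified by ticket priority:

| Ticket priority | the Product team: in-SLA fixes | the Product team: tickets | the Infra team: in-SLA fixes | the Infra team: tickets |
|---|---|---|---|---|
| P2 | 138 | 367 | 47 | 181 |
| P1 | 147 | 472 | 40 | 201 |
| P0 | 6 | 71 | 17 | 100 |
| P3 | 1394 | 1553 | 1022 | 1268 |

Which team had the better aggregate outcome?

the Product team

P2: the Product team 138/367 = 37.6%, the Infra team 47/181 = 26.0% → the Product team
P1: the Product team 147/472 = 31.1%, the Infra team 40/201 = 19.9% → the Product team
P0: the Product team 6/71 = 8.5%, the Infra team 17/100 = 17.0% → the Infra team
P3: the Product team 1394/1553 = 89.8%, the Infra team 1022/1268 = 80.6% → the Product team
Overall: the Product team 1685/2463 = 68.4%, the Infra team 1126/1750 = 64.3% → the Product team
(Neither sweeps every ticket group, but the Product team has the higher pooled rate.)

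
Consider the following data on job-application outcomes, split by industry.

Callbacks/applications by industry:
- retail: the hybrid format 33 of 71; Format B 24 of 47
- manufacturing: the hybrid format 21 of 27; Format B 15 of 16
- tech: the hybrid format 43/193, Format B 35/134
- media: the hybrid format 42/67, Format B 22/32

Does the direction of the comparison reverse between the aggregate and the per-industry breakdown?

No

Retail: the hybrid format 33/71 = 46.5%, Format B 24/47 = 51.1% → Format B
Manufacturing: the hybrid format 21/27 = 77.8%, Format B 15/16 = 93.8% → Format B
Tech: the hybrid format 43/193 = 22.3%, Format B 35/134 = 26.1% → Format B
Media: the hybrid format 42/67 = 62.7%, Format B 22/32 = 68.8% → Format B
Overall: the hybrid format 139/358 = 38.8%, Format B 96/229 = 41.9% → Format B
Format B wins overall and in every industry group — no reversal.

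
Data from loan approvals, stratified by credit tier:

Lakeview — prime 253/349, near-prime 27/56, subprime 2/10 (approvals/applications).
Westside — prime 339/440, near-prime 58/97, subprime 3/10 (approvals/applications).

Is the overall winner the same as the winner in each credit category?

Yes

Prime: Lakeview 253/349 = 72.5%, Westside 339/440 = 77.0% → Westside
Near-prime: Lakeview 27/56 = 48.2%, Westside 58/97 = 59.8% → Westside
Subprime: Lakeview 2/10 = 20.0%, Westside 3/10 = 30.0% → Westside
Overall: Lakeview 282/415 = 68.0%, Westside 400/547 = 73.1% → Westside
Westside wins overall and in every credit group — no reversal.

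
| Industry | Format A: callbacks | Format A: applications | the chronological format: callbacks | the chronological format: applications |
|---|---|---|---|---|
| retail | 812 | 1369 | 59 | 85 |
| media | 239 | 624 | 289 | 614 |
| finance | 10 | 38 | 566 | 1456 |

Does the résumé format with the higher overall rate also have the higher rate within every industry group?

Retail: Format A 812/1369 = 59.3%, the chronological format 59/85 = 69.4% → the chronological format
Media: Format A 239/624 = 38.3%, the chronological format 289/614 = 47.1% → the chronological format
Finance: Format A 10/38 = 26.3%, the chronological format 566/1456 = 38.9% → the chronological format
Overall: Format A 1061/2031 = 52.2%, the chronological format 914/2155 = 42.4% → Format A
The chronological format wins each industry group but Format A wins overall — the comparison reverses. The chronological format's applications skew toward finance, which has a lower base rate.

No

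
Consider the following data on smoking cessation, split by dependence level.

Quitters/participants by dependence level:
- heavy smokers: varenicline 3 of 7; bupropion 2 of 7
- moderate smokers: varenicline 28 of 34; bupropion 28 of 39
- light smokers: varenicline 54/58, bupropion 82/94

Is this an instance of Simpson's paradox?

No

Heavy smokers: varenicline 3/7 = 42.9%, bupropion 2/7 = 28.6% → varenicline
Moderate smokers: varenicline 28/34 = 82.4%, bupropion 28/39 = 71.8% → varenicline
Light smokers: varenicline 54/58 = 93.1%, bupropion 82/94 = 87.2% → varenicline
Overall: varenicline 85/99 = 85.9%, bupropion 112/140 = 80.0% → varenicline
Varenicline wins overall and in every dependence group — no reversal.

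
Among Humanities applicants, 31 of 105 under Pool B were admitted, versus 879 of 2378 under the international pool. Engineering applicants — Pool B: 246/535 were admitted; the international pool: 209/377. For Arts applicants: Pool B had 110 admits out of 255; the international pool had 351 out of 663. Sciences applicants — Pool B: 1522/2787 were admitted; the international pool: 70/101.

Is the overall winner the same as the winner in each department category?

No

Humanities: Pool B 31/105 = 29.5%, the international pool 879/2378 = 37.0% → the international pool
Engineering: Pool B 246/535 = 46.0%, the international pool 209/377 = 55.4% → the international pool
Arts: Pool B 110/255 = 43.1%, the international pool 351/663 = 52.9% → the international pool
Sciences: Pool B 1522/2787 = 54.6%, the international pool 70/101 = 69.3% → the international pool
Overall: Pool B 1909/3682 = 51.8%, the international pool 1509/3519 = 42.9% → Pool B
The international pool wins each department group but Pool B wins overall — the comparison reverses. The international pool's applicants skew toward Humanities, which has a lower base rate.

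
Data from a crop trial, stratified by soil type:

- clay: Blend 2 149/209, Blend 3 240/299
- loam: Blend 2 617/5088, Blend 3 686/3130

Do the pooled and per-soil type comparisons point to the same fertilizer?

Yes

Clay: Blend 2 149/209 = 71.3%, Blend 3 240/299 = 80.3% → Blend 3
Loam: Blend 2 617/5088 = 12.1%, Blend 3 686/3130 = 21.9% → Blend 3
Overall: Blend 2 766/5297 = 14.5%, Blend 3 926/3429 = 27.0% → Blend 3
Blend 3 wins overall and in every soil group — no reversal.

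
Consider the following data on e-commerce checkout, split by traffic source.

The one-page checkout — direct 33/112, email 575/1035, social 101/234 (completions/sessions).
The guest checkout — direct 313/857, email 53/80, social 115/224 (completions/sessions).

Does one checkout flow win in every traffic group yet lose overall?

Yes

Direct: the one-page checkout 33/112 = 29.5%, the guest checkout 313/857 = 36.5% → the guest checkout
Email: the one-page checkout 575/1035 = 55.6%, the guest checkout 53/80 = 66.2% → the guest checkout
Social: the one-page checkout 101/234 = 43.2%, the guest checkout 115/224 = 51.3% → the guest checkout
Overall: the one-page checkout 709/1381 = 51.3%, the guest checkout 481/1161 = 41.4% → the one-page checkout
The guest checkout wins each traffic group but the one-page checkout wins overall — the comparison reverses. The guest checkout's sessions skew toward direct, which has a lower base rate.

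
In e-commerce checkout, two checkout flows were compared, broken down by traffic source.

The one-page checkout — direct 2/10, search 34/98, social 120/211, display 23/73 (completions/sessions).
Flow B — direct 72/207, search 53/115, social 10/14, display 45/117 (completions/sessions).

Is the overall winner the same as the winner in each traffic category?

No

Direct: the one-page checkout 2/10 = 20.0%, Flow B 72/207 = 34.8% → Flow B
Search: the one-page checkout 34/98 = 34.7%, Flow B 53/115 = 46.1% → Flow B
Social: the one-page checkout 120/211 = 56.9%, Flow B 10/14 = 71.4% → Flow B
Display: the one-page checkout 23/73 = 31.5%, Flow B 45/117 = 38.5% → Flow B
Overall: the one-page checkout 179/392 = 45.7%, Flow B 180/453 = 39.7% → the one-page checkout
Flow B wins each traffic group but the one-page checkout wins overall — the comparison reverses. Flow B's sessions skew toward direct, which has a lower base rate.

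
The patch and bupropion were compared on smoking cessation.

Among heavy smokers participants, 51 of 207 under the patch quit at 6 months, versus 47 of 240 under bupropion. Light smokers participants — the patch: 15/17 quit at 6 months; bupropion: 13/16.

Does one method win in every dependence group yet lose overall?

Heavy smokers: the patch 51/207 = 24.6%, bupropion 47/240 = 19.6% → the patch
Light smokers: the patch 15/17 = 88.2%, bupropion 13/16 = 81.2% → the patch
Overall: the patch 66/224 = 29.5%, bupropion 60/256 = 23.4% → the patch
The patch wins overall and in every dependence group — no reversal.

No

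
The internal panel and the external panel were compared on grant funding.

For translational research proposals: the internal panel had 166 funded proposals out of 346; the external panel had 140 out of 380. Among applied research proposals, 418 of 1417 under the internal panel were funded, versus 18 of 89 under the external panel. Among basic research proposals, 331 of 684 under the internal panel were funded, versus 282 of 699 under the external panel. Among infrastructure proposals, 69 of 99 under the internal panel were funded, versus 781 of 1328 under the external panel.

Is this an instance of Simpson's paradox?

Yes

Translational research: the internal panel 166/346 = 48.0%, the external panel 140/380 = 36.8% → the internal panel
Applied research: the internal panel 418/1417 = 29.5%, the external panel 18/89 = 20.2% → the internal panel
Basic research: the internal panel 331/684 = 48.4%, the external panel 282/699 = 40.3% → the internal panel
Infrastructure: the internal panel 69/99 = 69.7%, the external panel 781/1328 = 58.8% → the internal panel
Overall: the internal panel 984/2546 = 38.6%, the external panel 1221/2496 = 48.9% → the external panel
The internal panel wins each proposal group but the external panel wins overall — the comparison reverses. The internal panel's proposals skew toward applied research, which has a lower base rate.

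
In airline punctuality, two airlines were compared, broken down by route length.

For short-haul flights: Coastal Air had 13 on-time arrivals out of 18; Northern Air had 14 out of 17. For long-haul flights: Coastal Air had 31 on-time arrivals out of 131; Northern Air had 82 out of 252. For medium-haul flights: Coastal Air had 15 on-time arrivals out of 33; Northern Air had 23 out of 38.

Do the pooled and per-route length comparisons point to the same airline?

Short-haul: Coastal Air 13/18 = 72.2%, Northern Air 14/17 = 82.4% → Northern Air
Long-haul: Coastal Air 31/131 = 23.7%, Northern Air 82/252 = 32.5% → Northern Air
Medium-haul: Coastal Air 15/33 = 45.5%, Northern Air 23/38 = 60.5% → Northern Air
Overall: Coastal Air 59/182 = 32.4%, Northern Air 119/307 = 38.8% → Northern Air
Northern Air wins overall and in every route group — no reversal.

Yes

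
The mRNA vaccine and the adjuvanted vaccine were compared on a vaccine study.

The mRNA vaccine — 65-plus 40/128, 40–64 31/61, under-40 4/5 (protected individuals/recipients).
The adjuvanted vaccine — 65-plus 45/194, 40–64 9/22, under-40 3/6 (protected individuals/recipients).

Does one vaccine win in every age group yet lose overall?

65-plus: the mRNA vaccine 40/128 = 31.2%, the adjuvanted vaccine 45/194 = 23.2% → the mRNA vaccine
40–64: the mRNA vaccine 31/61 = 50.8%, the adjuvanted vaccine 9/22 = 40.9% → the mRNA vaccine
Under-40: the mRNA vaccine 4/5 = 80.0%, the adjuvanted vaccine 3/6 = 50.0% → the mRNA vaccine
Overall: the mRNA vaccine 75/194 = 38.7%, the adjuvanted vaccine 57/222 = 25.7% → the mRNA vaccine
The mRNA vaccine wins overall and in every age group — no reversal.

No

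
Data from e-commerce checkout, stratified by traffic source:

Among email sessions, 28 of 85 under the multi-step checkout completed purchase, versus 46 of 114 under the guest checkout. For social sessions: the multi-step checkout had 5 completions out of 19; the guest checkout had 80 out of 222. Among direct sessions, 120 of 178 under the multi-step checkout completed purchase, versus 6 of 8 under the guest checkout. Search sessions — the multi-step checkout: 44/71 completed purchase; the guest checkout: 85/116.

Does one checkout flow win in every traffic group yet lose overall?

Email: the multi-step checkout 28/85 = 32.9%, the guest checkout 46/114 = 40.4% → the guest checkout
Social: the multi-step checkout 5/19 = 26.3%, the guest checkout 80/222 = 36.0% → the guest checkout
Direct: the multi-step checkout 120/178 = 67.4%, the guest checkout 6/8 = 75.0% → the guest checkout
Search: the multi-step checkout 44/71 = 62.0%, the guest checkout 85/116 = 73.3% → the guest checkout
Overall: the multi-step checkout 197/353 = 55.8%, the guest checkout 217/460 = 47.2% → the multi-step checkout
The guest checkout wins each traffic group but the multi-step checkout wins overall — the comparison reverses. The guest checkout's sessions skew toward social, which has a lower base rate.

Yes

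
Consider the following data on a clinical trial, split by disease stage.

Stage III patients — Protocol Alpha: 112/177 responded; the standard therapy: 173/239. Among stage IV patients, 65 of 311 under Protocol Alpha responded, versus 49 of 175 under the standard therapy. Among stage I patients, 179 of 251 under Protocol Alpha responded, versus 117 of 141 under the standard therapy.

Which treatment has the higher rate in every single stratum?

the standard therapy

Stage III: Protocol Alpha 112/177 = 63.3%, the standard therapy 173/239 = 72.4% → the standard therapy
Stage IV: Protocol Alpha 65/311 = 20.9%, the standard therapy 49/175 = 28.0% → the standard therapy
Stage I: Protocol Alpha 179/251 = 71.3%, the standard therapy 117/141 = 83.0% → the standard therapy
The standard therapy has the higher rate in all 3 groups.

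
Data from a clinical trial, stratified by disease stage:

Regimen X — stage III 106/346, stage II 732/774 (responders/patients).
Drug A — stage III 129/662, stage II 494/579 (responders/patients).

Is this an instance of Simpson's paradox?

Stage III: Regimen X 106/346 = 30.6%, Drug A 129/662 = 19.5% → Regimen X
Stage II: Regimen X 732/774 = 94.6%, Drug A 494/579 = 85.3% → Regimen X
Overall: Regimen X 838/1120 = 74.8%, Drug A 623/1241 = 50.2% → Regimen X
Regimen X wins overall and in every disease group — no reversal.

No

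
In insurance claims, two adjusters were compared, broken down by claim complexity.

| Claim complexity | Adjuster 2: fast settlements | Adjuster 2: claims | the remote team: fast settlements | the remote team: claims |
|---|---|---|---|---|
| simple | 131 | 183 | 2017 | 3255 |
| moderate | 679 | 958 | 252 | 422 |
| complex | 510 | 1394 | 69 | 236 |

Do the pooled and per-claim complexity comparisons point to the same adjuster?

No

Simple: Adjuster 2 131/183 = 71.6%, the remote team 2017/3255 = 62.0% → Adjuster 2
Moderate: Adjuster 2 679/958 = 70.9%, the remote team 252/422 = 59.7% → Adjuster 2
Complex: Adjuster 2 510/1394 = 36.6%, the remote team 69/236 = 29.2% → Adjuster 2
Overall: Adjuster 2 1320/2535 = 52.1%, the remote team 2338/3913 = 59.7% → the remote team
Adjuster 2 wins each claim group but the remote team wins overall — the comparison reverses. Adjuster 2's claims skew toward complex, which has a lower base rate.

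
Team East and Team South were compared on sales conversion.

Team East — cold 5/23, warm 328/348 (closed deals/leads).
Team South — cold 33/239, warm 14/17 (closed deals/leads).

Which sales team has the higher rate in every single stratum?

Team East

Cold: Team East 5/23 = 21.7%, Team South 33/239 = 13.8% → Team East
Warm: Team East 328/348 = 94.3%, Team South 14/17 = 82.4% → Team East
Team East has the higher rate in both groups.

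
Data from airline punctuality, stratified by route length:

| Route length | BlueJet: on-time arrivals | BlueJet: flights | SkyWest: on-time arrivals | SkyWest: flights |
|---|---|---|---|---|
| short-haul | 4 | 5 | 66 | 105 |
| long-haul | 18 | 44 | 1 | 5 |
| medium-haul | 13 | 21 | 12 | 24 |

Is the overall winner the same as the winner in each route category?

No

Short-haul: BlueJet 4/5 = 80.0%, SkyWest 66/105 = 62.9% → BlueJet
Long-haul: BlueJet 18/44 = 40.9%, SkyWest 1/5 = 20.0% → BlueJet
Medium-haul: BlueJet 13/21 = 61.9%, SkyWest 12/24 = 50.0% → BlueJet
Overall: BlueJet 35/70 = 50.0%, SkyWest 79/134 = 59.0% → SkyWest
BlueJet wins each route group but SkyWest wins overall — the comparison reverses. BlueJet's flights skew toward long-haul, which has a lower base rate.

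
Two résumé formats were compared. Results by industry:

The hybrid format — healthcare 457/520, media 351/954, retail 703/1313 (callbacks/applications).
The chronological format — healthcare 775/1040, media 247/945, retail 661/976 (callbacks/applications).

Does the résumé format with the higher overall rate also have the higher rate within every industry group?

No

Healthcare: the hybrid format 457/520 = 87.9%, the chronological format 775/1040 = 74.5% → the hybrid format
Media: the hybrid format 351/954 = 36.8%, the chronological format 247/945 = 26.1% → the hybrid format
Retail: the hybrid format 703/1313 = 53.5%, the chronological format 661/976 = 67.7% → the chronological format
Overall: the hybrid format 1511/2787 = 54.2%, the chronological format 1683/2961 = 56.8% → the chronological format
Neither sweeps: the hybrid format wins 2 of 3 groups, the chronological format wins 1. The chronological format wins overall but not every group — no Simpson reversal.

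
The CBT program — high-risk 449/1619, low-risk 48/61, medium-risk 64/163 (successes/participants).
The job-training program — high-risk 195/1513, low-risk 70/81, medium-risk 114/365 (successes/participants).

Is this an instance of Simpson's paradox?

High-risk: the CBT program 449/1619 = 27.7%, the job-training program 195/1513 = 12.9% → the CBT program
Low-risk: the CBT program 48/61 = 78.7%, the job-training program 70/81 = 86.4% → the job-training program
Medium-risk: the CBT program 64/163 = 39.3%, the job-training program 114/365 = 31.2% → the CBT program
Overall: the CBT program 561/1843 = 30.4%, the job-training program 379/1959 = 19.3% → the CBT program
Neither sweeps: the CBT program wins 2 of 3 groups, the job-training program wins 1. The CBT program wins overall but not every group — no Simpson reversal.

No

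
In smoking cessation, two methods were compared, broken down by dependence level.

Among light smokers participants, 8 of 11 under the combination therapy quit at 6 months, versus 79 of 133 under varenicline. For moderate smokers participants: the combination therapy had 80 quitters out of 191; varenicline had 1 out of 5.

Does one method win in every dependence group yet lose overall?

Yes

Light smokers: the combination therapy 8/11 = 72.7%, varenicline 79/133 = 59.4% → the combination therapy
Moderate smokers: the combination therapy 80/191 = 41.9%, varenicline 1/5 = 20.0% → the combination therapy
Overall: the combination therapy 88/202 = 43.6%, varenicline 80/138 = 58.0% → varenicline
The combination therapy wins each dependence group but varenicline wins overall — the comparison reverses. The combination therapy's participants skew toward moderate smokers, which has a lower base rate.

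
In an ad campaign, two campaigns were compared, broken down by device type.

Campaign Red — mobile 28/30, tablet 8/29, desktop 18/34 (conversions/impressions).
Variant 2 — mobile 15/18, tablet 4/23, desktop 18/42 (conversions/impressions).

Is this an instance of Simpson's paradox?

Mobile: Campaign Red 28/30 = 93.3%, Variant 2 15/18 = 83.3% → Campaign Red
Tablet: Campaign Red 8/29 = 27.6%, Variant 2 4/23 = 17.4% → Campaign Red
Desktop: Campaign Red 18/34 = 52.9%, Variant 2 18/42 = 42.9% → Campaign Red
Overall: Campaign Red 54/93 = 58.1%, Variant 2 37/83 = 44.6% → Campaign Red
Campaign Red wins overall and in every device group — no reversal.

No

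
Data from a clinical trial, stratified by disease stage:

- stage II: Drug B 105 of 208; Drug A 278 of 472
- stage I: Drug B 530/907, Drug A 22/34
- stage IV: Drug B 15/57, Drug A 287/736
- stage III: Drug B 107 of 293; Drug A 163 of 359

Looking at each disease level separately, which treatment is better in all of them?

Drug A

Stage II: Drug B 105/208 = 50.5%, Drug A 278/472 = 58.9% → Drug A
Stage I: Drug B 530/907 = 58.4%, Drug A 22/34 = 64.7% → Drug A
Stage IV: Drug B 15/57 = 26.3%, Drug A 287/736 = 39.0% → Drug A
Stage III: Drug B 107/293 = 36.5%, Drug A 163/359 = 45.4% → Drug A
Drug A has the higher rate in all 4 groups.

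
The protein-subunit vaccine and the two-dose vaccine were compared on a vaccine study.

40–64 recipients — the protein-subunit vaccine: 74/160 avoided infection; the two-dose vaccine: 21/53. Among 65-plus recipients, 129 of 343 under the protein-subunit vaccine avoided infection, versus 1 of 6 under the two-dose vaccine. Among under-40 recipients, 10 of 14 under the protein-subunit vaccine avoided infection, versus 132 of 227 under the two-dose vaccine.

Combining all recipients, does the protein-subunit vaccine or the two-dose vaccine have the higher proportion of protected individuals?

the two-dose vaccine

40–64: the protein-subunit vaccine 74/160 = 46.2%, the two-dose vaccine 21/53 = 39.6% → the protein-subunit vaccine
65-plus: the protein-subunit vaccine 129/343 = 37.6%, the two-dose vaccine 1/6 = 16.7% → the protein-subunit vaccine
Under-40: the protein-subunit vaccine 10/14 = 71.4%, the two-dose vaccine 132/227 = 58.1% → the protein-subunit vaccine
Overall: the protein-subunit vaccine 213/517 = 41.2%, the two-dose vaccine 154/286 = 53.8% → the two-dose vaccine
(The protein-subunit vaccine wins every age group but the two-dose vaccine wins overall — the protein-subunit vaccine's recipients skew toward the low-rate 65-plus group.)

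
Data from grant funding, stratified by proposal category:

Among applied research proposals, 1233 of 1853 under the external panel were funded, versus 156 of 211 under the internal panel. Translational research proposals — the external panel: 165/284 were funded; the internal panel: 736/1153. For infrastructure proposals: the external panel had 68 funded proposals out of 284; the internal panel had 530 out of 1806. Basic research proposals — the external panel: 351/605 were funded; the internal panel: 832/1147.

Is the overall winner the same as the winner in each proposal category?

Applied research: the external panel 1233/1853 = 66.5%, the internal panel 156/211 = 73.9% → the internal panel
Translational research: the external panel 165/284 = 58.1%, the internal panel 736/1153 = 63.8% → the internal panel
Infrastructure: the external panel 68/284 = 23.9%, the internal panel 530/1806 = 29.3% → the internal panel
Basic research: the external panel 351/605 = 58.0%, the internal panel 832/1147 = 72.5% → the internal panel
Overall: the external panel 1817/3026 = 60.0%, the internal panel 2254/4317 = 52.2% → the external panel
The internal panel wins each proposal group but the external panel wins overall — the comparison reverses. The internal panel's proposals skew toward infrastructure, which has a lower base rate.

No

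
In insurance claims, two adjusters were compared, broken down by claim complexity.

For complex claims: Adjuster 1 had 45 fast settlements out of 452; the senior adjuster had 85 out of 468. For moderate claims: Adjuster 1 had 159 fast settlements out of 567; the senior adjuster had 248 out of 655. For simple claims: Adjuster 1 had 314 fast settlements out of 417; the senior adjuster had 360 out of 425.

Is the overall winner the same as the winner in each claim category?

Complex: Adjuster 1 45/452 = 10.0%, the senior adjuster 85/468 = 18.2% → the senior adjuster
Moderate: Adjuster 1 159/567 = 28.0%, the senior adjuster 248/655 = 37.9% → the senior adjuster
Simple: Adjuster 1 314/417 = 75.3%, the senior adjuster 360/425 = 84.7% → the senior adjuster
Overall: Adjuster 1 518/1436 = 36.1%, the senior adjuster 693/1548 = 44.8% → the senior adjuster
The senior adjuster wins overall and in every claim group — no reversal.

Yes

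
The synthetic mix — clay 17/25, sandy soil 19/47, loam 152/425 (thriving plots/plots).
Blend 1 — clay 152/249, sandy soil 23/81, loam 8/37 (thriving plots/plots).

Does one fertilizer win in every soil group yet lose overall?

Clay: the synthetic mix 17/25 = 68.0%, Blend 1 152/249 = 61.0% → the synthetic mix
Sandy soil: the synthetic mix 19/47 = 40.4%, Blend 1 23/81 = 28.4% → the synthetic mix
Loam: the synthetic mix 152/425 = 35.8%, Blend 1 8/37 = 21.6% → the synthetic mix
Overall: the synthetic mix 188/497 = 37.8%, Blend 1 183/367 = 49.9% → Blend 1
The synthetic mix wins each soil group but Blend 1 wins overall — the comparison reverses. The synthetic mix's plots skew toward loam, which has a lower base rate.

Yes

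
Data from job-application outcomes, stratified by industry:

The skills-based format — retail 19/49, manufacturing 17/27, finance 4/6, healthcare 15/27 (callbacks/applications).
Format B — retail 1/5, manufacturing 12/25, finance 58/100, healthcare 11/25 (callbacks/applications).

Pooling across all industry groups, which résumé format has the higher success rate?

Retail: the skills-based format 19/49 = 38.8%, Format B 1/5 = 20.0% → the skills-based format
Manufacturing: the skills-based format 17/27 = 63.0%, Format B 12/25 = 48.0% → the skills-based format
Finance: the skills-based format 4/6 = 66.7%, Format B 58/100 = 58.0% → the skills-based format
Healthcare: the skills-based format 15/27 = 55.6%, Format B 11/25 = 44.0% → the skills-based format
Overall: the skills-based format 55/109 = 50.5%, Format B 82/155 = 52.9% → Format B
(The skills-based format wins every industry group but Format B wins overall — the skills-based format's applications skew toward the low-rate retail group.)

Format B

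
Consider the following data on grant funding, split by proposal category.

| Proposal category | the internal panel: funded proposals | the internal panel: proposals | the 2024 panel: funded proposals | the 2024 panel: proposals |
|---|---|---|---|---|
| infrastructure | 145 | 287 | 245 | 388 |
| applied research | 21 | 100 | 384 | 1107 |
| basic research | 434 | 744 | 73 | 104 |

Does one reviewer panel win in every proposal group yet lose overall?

Yes

Infrastructure: the internal panel 145/287 = 50.5%, the 2024 panel 245/388 = 63.1% → the 2024 panel
Applied research: the internal panel 21/100 = 21.0%, the 2024 panel 384/1107 = 34.7% → the 2024 panel
Basic research: the internal panel 434/744 = 58.3%, the 2024 panel 73/104 = 70.2% → the 2024 panel
Overall: the internal panel 600/1131 = 53.1%, the 2024 panel 702/1599 = 43.9% → the internal panel
The 2024 panel wins each proposal group but the internal panel wins overall — the comparison reverses. The 2024 panel's proposals skew toward applied research, which has a lower base rate.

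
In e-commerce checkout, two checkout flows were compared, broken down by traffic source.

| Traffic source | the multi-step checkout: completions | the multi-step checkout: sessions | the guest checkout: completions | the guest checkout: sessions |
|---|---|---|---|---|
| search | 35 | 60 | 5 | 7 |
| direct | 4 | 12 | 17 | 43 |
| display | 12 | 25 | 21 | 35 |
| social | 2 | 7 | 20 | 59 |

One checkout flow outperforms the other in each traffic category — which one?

the guest checkout

Search: the multi-step checkout 35/60 = 58.3%, the guest checkout 5/7 = 71.4% → the guest checkout
Direct: the multi-step checkout 4/12 = 33.3%, the guest checkout 17/43 = 39.5% → the guest checkout
Display: the multi-step checkout 12/25 = 48.0%, the guest checkout 21/35 = 60.0% → the guest checkout
Social: the multi-step checkout 2/7 = 28.6%, the guest checkout 20/59 = 33.9% → the guest checkout
The guest checkout has the higher rate in all 4 groups.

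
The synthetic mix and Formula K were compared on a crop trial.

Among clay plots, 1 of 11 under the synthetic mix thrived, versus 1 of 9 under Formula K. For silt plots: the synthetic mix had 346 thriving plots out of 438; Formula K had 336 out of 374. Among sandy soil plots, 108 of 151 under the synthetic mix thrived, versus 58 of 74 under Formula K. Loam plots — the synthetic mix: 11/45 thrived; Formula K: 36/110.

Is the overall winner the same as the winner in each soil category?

Yes

Clay: the synthetic mix 1/11 = 9.1%, Formula K 1/9 = 11.1% → Formula K
Silt: the synthetic mix 346/438 = 79.0%, Formula K 336/374 = 89.8% → Formula K
Sandy soil: the synthetic mix 108/151 = 71.5%, Formula K 58/74 = 78.4% → Formula K
Loam: the synthetic mix 11/45 = 24.4%, Formula K 36/110 = 32.7% → Formula K
Overall: the synthetic mix 466/645 = 72.2%, Formula K 431/567 = 76.0% → Formula K
Formula K wins overall and in every soil group — no reversal.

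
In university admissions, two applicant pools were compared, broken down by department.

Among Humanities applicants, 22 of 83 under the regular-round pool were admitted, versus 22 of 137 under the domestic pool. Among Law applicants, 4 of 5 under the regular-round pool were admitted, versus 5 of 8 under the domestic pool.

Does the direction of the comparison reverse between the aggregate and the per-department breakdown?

No

Humanities: the regular-round pool 22/83 = 26.5%, the domestic pool 22/137 = 16.1% → the regular-round pool
Law: the regular-round pool 4/5 = 80.0%, the domestic pool 5/8 = 62.5% → the regular-round pool
Overall: the regular-round pool 26/88 = 29.5%, the domestic pool 27/145 = 18.6% → the regular-round pool
The regular-round pool wins overall and in every department group — no reversal.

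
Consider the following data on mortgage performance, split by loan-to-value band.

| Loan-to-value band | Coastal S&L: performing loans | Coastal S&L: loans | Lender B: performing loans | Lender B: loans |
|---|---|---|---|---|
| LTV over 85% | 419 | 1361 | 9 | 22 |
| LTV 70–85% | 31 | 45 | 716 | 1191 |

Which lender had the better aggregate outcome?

LTV over 85%: Coastal S&L 419/1361 = 30.8%, Lender B 9/22 = 40.9% → Lender B
LTV 70–85%: Coastal S&L 31/45 = 68.9%, Lender B 716/1191 = 60.1% → Coastal S&L
Overall: Coastal S&L 450/1406 = 32.0%, Lender B 725/1213 = 59.8% → Lender B
(Neither sweeps every loan-to-value group, but Lender B has the higher pooled rate.)

Lender B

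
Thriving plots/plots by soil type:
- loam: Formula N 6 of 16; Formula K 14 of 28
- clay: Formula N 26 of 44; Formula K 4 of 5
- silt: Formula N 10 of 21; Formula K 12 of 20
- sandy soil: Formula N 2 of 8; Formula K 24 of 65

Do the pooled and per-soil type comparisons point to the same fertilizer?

No

Loam: Formula N 6/16 = 37.5%, Formula K 14/28 = 50.0% → Formula K
Clay: Formula N 26/44 = 59.1%, Formula K 4/5 = 80.0% → Formula K
Silt: Formula N 10/21 = 47.6%, Formula K 12/20 = 60.0% → Formula K
Sandy soil: Formula N 2/8 = 25.0%, Formula K 24/65 = 36.9% → Formula K
Overall: Formula N 44/89 = 49.4%, Formula K 54/118 = 45.8% → Formula N
Formula K wins each soil group but Formula N wins overall — the comparison reverses. Formula K's plots skew toward sandy soil, which has a lower base rate.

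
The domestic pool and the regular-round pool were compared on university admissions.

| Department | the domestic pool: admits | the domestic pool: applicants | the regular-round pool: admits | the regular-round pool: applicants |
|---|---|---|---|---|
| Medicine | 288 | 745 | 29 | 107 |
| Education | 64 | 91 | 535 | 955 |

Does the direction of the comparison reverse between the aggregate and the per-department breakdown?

Yes

Medicine: the domestic pool 288/745 = 38.7%, the regular-round pool 29/107 = 27.1% → the domestic pool
Education: the domestic pool 64/91 = 70.3%, the regular-round pool 535/955 = 56.0% → the domestic pool
Overall: the domestic pool 352/836 = 42.1%, the regular-round pool 564/1062 = 53.1% → the regular-round pool
The domestic pool wins each department group but the regular-round pool wins overall — the comparison reverses. The domestic pool's applicants skew toward Medicine, which has a lower base rate.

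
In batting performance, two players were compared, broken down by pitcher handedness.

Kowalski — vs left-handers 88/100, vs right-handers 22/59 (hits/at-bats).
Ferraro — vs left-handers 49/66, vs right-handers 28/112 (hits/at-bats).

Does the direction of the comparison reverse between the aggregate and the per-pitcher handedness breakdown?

Vs left-handers: Kowalski 88/100 = 88.0%, Ferraro 49/66 = 74.2% → Kowalski
Vs right-handers: Kowalski 22/59 = 37.3%, Ferraro 28/112 = 25.0% → Kowalski
Overall: Kowalski 110/159 = 69.2%, Ferraro 77/178 = 43.3% → Kowalski
Kowalski wins overall and in every pitcher group — no reversal.

No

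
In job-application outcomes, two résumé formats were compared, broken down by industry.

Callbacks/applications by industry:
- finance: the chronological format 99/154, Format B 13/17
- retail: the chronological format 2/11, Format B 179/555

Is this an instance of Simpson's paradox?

Yes

Finance: the chronological format 99/154 = 64.3%, Format B 13/17 = 76.5% → Format B
Retail: the chronological format 2/11 = 18.2%, Format B 179/555 = 32.3% → Format B
Overall: the chronological format 101/165 = 61.2%, Format B 192/572 = 33.6% → the chronological format
Format B wins each industry group but the chronological format wins overall — the comparison reverses. Format B's applications skew toward retail, which has a lower base rate.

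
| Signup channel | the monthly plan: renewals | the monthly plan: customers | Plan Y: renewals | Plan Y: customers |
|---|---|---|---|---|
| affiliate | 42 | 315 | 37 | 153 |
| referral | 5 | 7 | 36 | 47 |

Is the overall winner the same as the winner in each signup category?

Affiliate: the monthly plan 42/315 = 13.3%, Plan Y 37/153 = 24.2% → Plan Y
Referral: the monthly plan 5/7 = 71.4%, Plan Y 36/47 = 76.6% → Plan Y
Overall: the monthly plan 47/322 = 14.6%, Plan Y 73/200 = 36.5% → Plan Y
Plan Y wins overall and in every signup group — no reversal.

Yes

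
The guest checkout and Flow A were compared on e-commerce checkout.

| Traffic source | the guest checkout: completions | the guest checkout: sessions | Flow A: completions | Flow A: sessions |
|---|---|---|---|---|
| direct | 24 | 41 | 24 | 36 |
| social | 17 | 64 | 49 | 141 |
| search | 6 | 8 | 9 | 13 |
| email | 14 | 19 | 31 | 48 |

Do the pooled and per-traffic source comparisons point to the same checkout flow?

Direct: the guest checkout 24/41 = 58.5%, Flow A 24/36 = 66.7% → Flow A
Social: the guest checkout 17/64 = 26.6%, Flow A 49/141 = 34.8% → Flow A
Search: the guest checkout 6/8 = 75.0%, Flow A 9/13 = 69.2% → the guest checkout
Email: the guest checkout 14/19 = 73.7%, Flow A 31/48 = 64.6% → the guest checkout
Overall: the guest checkout 61/132 = 46.2%, Flow A 113/238 = 47.5% → Flow A
Neither sweeps: the guest checkout wins 2 of 4 groups, Flow A wins 2. Flow A wins overall but not every group — no Simpson reversal.

No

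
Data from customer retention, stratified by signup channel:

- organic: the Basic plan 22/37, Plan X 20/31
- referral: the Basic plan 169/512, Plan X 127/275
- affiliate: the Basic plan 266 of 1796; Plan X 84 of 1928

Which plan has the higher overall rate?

Organic: the Basic plan 22/37 = 59.5%, Plan X 20/31 = 64.5% → Plan X
Referral: the Basic plan 169/512 = 33.0%, Plan X 127/275 = 46.2% → Plan X
Affiliate: the Basic plan 266/1796 = 14.8%, Plan X 84/1928 = 4.4% → the Basic plan
Overall: the Basic plan 457/2345 = 19.5%, Plan X 231/2234 = 10.3% → the Basic plan
(Neither sweeps every signup group, but the Basic plan has the higher pooled rate.)

the Basic plan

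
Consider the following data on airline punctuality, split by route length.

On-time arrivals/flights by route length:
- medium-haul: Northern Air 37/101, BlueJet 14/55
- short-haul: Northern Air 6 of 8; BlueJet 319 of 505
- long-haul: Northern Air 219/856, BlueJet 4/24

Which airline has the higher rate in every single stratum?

Medium-haul: Northern Air 37/101 = 36.6%, BlueJet 14/55 = 25.5% → Northern Air
Short-haul: Northern Air 6/8 = 75.0%, BlueJet 319/505 = 63.2% → Northern Air
Long-haul: Northern Air 219/856 = 25.6%, BlueJet 4/24 = 16.7% → Northern Air
Northern Air has the higher rate in all 3 groups.

Northern Air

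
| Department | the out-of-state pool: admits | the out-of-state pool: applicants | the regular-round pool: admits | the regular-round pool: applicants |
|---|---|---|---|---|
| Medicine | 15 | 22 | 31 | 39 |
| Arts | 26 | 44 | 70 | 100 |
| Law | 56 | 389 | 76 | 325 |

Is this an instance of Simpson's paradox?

No

Medicine: the out-of-state pool 15/22 = 68.2%, the regular-round pool 31/39 = 79.5% → the regular-round pool
Arts: the out-of-state pool 26/44 = 59.1%, the regular-round pool 70/100 = 70.0% → the regular-round pool
Law: the out-of-state pool 56/389 = 14.4%, the regular-round pool 76/325 = 23.4% → the regular-round pool
Overall: the out-of-state pool 97/455 = 21.3%, the regular-round pool 177/464 = 38.1% → the regular-round pool
The regular-round pool wins overall and in every department group — no reversal.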